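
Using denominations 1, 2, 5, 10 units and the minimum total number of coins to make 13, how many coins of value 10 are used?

1

Use the largest denomination that fits, subtract, and repeat.
13 = 1×10 + 1×2 + 1×1
Count of 10: 1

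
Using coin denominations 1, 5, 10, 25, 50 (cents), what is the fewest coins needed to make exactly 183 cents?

8

Greedy: take as many of the largest coin as possible, then repeat with the remainder.
183 = 3×50 + 1×25 + 1×5 + 3×1
Total coins = 3 + 1 + 1 + 3 = 8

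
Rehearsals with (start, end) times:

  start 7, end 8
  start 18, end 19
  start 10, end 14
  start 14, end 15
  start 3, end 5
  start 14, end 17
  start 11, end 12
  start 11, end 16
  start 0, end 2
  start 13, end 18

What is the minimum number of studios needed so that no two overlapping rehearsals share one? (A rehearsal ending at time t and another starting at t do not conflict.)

Count concurrent intervals with a sweep; the peak is the room count.
starts: [0, 3, 7, 10, 11, 11, 13, 14, 14, 18]
ends:   [2, 5, 8, 12, 14, 15, 16, 17, 18, 19]
s0→1 e2→0 s3→1 e5→0 s7→1 e8→0 s10→1 s11→2 s11→3 e12→2 s13→3 e14→2 s14→3 s14→4  — peak 4.

4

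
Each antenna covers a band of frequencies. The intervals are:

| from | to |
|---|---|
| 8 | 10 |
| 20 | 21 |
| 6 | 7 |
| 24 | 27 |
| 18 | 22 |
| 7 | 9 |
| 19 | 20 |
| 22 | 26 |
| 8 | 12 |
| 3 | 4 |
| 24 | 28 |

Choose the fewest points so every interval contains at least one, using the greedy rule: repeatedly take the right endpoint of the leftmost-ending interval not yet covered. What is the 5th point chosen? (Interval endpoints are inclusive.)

Process intervals by earliest right end; each time one isn't hit yet, stab at its right endpoint.
Sorted: [3,4] [6,7] [7,9] [8,10] [8,12] [19,20] [20,21] [18,22] [22,26] [24,27] [24,28]
{[3,4]} hit by 4; {[6,7],[7,9]} hit by 7; {[8,10],[8,12]} hit by 10; {[19,20],[20,21],[18,22]} hit by 20; {[22,26],[24,27],[24,28]} hit by 26.
Points: 4, 7, 10, 20, 26 (5 total).

26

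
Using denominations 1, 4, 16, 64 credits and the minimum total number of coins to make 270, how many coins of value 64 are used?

270 = 4×64 + 3×4 + 2×1
Count of 64: 4

4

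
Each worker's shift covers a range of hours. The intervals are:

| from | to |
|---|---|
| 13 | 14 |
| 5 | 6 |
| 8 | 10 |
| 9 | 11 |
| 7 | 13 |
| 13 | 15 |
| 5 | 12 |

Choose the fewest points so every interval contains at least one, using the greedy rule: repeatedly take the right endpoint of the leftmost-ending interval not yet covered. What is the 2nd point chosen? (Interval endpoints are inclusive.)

10

Sorted: [5,6] [8,10] [9,11] [5,12] [7,13] [13,14] [13,15]
{[5,6]} hit by 6; {[8,10],[9,11],[5,12],[7,13]} hit by 10; {[13,14],[13,15]} hit by 14.
Points: 6, 10, 14 (3 total).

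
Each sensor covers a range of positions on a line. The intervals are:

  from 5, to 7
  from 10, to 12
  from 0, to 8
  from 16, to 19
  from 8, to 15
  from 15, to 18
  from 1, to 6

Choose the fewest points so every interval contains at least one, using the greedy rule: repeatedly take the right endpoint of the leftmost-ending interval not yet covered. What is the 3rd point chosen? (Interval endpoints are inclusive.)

18

Sorted: [1,6] [5,7] [0,8] [10,12] [8,15] [15,18] [16,19]
{[1,6],[5,7],[0,8]} hit by 6; {[10,12],[8,15]} hit by 12; {[15,18],[16,19]} hit by 18.
Points: 6, 12, 18 (3 total).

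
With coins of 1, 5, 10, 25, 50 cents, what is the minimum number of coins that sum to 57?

4

Use the largest denomination that fits, subtract, and repeat.
57 = 1×50 + 1×5 + 2×1
Total coins = 1 + 1 + 2 = 4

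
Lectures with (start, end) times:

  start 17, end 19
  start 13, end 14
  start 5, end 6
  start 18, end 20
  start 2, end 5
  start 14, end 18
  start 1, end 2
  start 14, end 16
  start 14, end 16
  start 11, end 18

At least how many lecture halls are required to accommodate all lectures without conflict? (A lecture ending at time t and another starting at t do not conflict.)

starts: [1, 2, 5, 11, 13, 14, 14, 14, 17, 18]
ends:   [2, 5, 6, 14, 16, 16, 18, 18, 19, 20]
s1→1 e2→0 s2→1 e5→0 s5→1 e6→0 s11→1 s13→2 e14→1 s14→2 s14→3 s14→4  — peak 4.

4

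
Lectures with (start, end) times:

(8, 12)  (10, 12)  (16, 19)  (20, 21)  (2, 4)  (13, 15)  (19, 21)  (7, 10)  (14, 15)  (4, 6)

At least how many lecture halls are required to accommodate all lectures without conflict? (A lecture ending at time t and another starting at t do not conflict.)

The answer is the maximum number of intervals overlapping at any instant.
starts: [2, 4, 7, 8, 10, 13, 14, 16, 19, 20]
ends:   [4, 6, 10, 12, 12, 15, 15, 19, 21, 21]
s2→1 e4→0 s4→1 e6→0 s7→1 s8→2  — peak 2.

2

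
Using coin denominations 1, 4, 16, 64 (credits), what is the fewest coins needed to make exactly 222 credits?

9

Greedy: take as many of the largest coin as possible, then repeat with the remainder.
222 = 3×64 + 1×16 + 3×4 + 2×1
Total coins = 3 + 1 + 3 + 2 = 9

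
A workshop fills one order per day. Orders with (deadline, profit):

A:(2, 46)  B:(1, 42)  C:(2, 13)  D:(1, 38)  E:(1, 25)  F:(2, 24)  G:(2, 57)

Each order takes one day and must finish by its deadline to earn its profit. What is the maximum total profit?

103

By profit: G(d2,57), A(d2,46), B(d1,42), D(d1,38), E(d1,25), F(d2,24), C(d2,13)
G→slot 2; A→slot 1; B skipped; D skipped; E skipped; F skipped; C skipped.
Profit = 46 + 57 = 103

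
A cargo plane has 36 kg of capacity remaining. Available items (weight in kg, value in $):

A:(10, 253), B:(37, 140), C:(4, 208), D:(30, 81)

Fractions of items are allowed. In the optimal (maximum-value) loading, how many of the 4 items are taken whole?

2

Order: C (208/4=52.00) > A (253/10=25.30) > B (140/37=3.78) > D (81/30=2.70)
Fill: take C (4 @ 208) → take A (10 @ 253) → take 22/37 of B → 83.24; 36/36 used.
2 item(s) taken whole; one partial (take 22/37 of B).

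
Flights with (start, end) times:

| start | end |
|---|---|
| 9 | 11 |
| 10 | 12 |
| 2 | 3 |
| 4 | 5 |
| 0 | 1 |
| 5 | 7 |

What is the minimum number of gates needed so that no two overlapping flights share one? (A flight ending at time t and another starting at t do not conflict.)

The answer is the maximum number of intervals overlapping at any instant.
Events (time:±→running): 0:+→1 1:-→0 2:+→1 3:-→0 4:+→1 5:-→0 5:+→1 7:-→0 9:+→1 10:+→2 … peak 2.

2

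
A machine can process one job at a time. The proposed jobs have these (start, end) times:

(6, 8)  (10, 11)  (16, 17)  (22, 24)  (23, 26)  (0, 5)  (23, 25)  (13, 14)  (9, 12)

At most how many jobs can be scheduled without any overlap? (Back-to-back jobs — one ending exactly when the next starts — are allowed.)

Sorted by end: (0,5)  (6,8)  (10,11)  (9,12)  (13,14)  (16,17)  (22,24)  (23,25)  (23,26)
take (0,5); take (6,8); take (10,11); take (13,14); take (16,17); take (22,24); skip (23,25); skip (23,26).
Selected 6 jobs.

6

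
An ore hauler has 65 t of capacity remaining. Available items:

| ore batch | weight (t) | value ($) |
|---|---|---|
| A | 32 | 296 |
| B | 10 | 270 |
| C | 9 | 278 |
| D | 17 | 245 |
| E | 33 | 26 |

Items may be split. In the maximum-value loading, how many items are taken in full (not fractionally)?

3

Ratios (sorted): C 30.89, B 27.00, D 14.41, A 9.25, E 0.79
take C (9 @ 278); take B (10 @ 270); take D (17 @ 245); take 29/32 of A → 268.25. Capacity used 65/65.
3 item(s) taken whole; one partial (take 29/32 of A).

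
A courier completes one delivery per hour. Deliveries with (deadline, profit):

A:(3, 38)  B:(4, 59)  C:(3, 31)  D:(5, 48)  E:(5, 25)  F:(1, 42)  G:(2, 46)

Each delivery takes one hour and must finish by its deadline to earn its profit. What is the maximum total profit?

Take jobs in profit order; each goes to the latest open slot no later than its deadline.
By profit: B(d4,59), D(d5,48), G(d2,46), F(d1,42), A(d3,38), C(d3,31), E(d5,25)
B→slot 4; D→slot 5; G→slot 2; F→slot 1; A→slot 3; C skipped; E skipped.
Profit = 42 + 46 + 38 + 59 + 48 = 233

233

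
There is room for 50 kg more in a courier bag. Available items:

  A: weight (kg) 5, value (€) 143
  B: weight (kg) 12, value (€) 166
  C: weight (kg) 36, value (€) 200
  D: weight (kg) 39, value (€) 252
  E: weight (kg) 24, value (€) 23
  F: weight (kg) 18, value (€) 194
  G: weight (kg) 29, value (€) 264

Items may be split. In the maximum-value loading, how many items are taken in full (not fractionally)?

Sort by value per unit weight and fill in that order.
Order: A (143/5=28.60) > B (166/12=13.83) > F (194/18=10.78) > G (264/29=9.10) > D (252/39=6.46) > C (200/36=5.56) > E (23/24=0.96)
Fill: take A (5 @ 143) → take B (12 @ 166) → take F (18 @ 194) → take 15/29 of G → 136.55; 50/50 used.
3 item(s) taken whole; one partial (take 15/29 of G).

3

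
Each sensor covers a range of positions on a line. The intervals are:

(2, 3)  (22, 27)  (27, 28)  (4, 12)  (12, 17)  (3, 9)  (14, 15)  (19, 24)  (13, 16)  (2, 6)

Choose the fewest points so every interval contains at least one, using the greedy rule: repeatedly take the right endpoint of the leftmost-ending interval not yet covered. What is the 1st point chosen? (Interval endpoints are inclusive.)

3

Sort by right endpoint; whenever an interval is uncovered, place a point at its right end.
By right end: [2,3]  [2,6]  [3,9]  [4,12]  [14,15]  [13,16]  [12,17]  [19,24]  [22,27]  [27,28]
[2,3] uncovered → point at 3; [4,12] uncovered → point at 12; [14,15] uncovered → point at 15; [19,24] uncovered → point at 24; [27,28] uncovered → point at 28.
Points: 3, 12, 15, 24, 28 (5 total).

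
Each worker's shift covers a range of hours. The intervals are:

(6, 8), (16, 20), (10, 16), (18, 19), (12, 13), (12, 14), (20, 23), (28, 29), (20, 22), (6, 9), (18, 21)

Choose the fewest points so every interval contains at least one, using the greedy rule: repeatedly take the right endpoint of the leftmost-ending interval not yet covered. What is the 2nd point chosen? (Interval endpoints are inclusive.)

Process intervals by earliest right end; each time one isn't hit yet, stab at its right endpoint.
By right end: [6,8]  [6,9]  [12,13]  [12,14]  [10,16]  [18,19]  [16,20]  [18,21]  [20,22]  [20,23]  [28,29]
[6,8] uncovered → point at 8; [12,13] uncovered → point at 13; [18,19] uncovered → point at 19; [20,22] uncovered → point at 22; [28,29] uncovered → point at 29.
Points: 8, 13, 19, 22, 29 (5 total).

13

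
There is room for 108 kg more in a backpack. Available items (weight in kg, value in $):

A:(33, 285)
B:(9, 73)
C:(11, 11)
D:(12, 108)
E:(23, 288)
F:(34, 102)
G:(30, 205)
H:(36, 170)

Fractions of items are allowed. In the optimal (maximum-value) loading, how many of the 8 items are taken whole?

5

Sort by value per unit weight and fill in that order.
Order: E (288/23=12.52) > D (108/12=9.00) > A (285/33=8.64) > B (73/9=8.11) > G (205/30=6.83) > H (170/36=4.72) > F (102/34=3.00) > C (11/11=1.00)
Fill: take E (23 @ 288) → take D (12 @ 108) → take A (33 @ 285) → take B (9 @ 73) → take G (30 @ 205) → take 1/36 of H → 4.72; 108/108 used.
5 item(s) taken whole; one partial (take 1/36 of H).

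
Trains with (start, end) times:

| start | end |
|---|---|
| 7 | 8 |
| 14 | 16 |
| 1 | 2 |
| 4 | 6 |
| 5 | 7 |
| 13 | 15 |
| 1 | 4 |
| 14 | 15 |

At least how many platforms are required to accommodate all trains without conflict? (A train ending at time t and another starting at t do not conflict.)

starts: [1, 1, 4, 5, 7, 13, 14, 14]
ends:   [2, 4, 6, 7, 8, 15, 15, 16]
s1→1 s1→2 e2→1 e4→0 s4→1 s5→2 e6→1 e7→0 s7→1 e8→0 s13→1 s14→2 s14→3  — peak 3.

3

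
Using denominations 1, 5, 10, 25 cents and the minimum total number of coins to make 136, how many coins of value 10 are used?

136 = 5×25 + 1×10 + 1×1
Count of 10: 1

1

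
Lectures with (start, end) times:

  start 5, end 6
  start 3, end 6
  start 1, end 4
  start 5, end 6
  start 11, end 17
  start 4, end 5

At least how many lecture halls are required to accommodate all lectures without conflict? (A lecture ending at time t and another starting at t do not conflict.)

3

The answer is the maximum number of intervals overlapping at any instant.
Events (time:±→running): 1:+→1 3:+→2 4:-→1 4:+→2 5:-→1 5:+→2 5:+→3 … peak 3.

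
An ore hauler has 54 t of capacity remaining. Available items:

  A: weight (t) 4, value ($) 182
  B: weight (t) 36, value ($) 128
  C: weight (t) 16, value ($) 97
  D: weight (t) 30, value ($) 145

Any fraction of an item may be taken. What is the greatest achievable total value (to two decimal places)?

438.22

Order: A (182/4=45.50) > C (97/16=6.06) > D (145/30=4.83) > B (128/36=3.56)
Fill: take A (4 @ 182) → take C (16 @ 97) → take D (30 @ 145) → take 4/36 of B → 14.22; 54/54 used.
Total value = 438.22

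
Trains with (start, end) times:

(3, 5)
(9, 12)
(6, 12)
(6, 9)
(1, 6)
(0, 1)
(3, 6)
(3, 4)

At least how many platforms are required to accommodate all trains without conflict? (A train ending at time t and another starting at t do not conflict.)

The answer is the maximum number of intervals overlapping at any instant.
starts: [0, 1, 3, 3, 3, 6, 6, 9]
ends:   [1, 4, 5, 6, 6, 9, 12, 12]
s0→1 e1→0 s1→1 s3→2 s3→3 s3→4  — peak 4.

4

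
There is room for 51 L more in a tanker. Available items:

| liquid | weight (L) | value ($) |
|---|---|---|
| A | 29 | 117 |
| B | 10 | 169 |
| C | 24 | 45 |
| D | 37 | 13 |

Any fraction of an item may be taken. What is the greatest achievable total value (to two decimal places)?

308.50

Sort by value per unit weight and fill in that order.
Ratios (sorted): B 16.90, A 4.03, C 1.88, D 0.35
take B (10 @ 169); take A (29 @ 117); take 12/24 of C → 22.50. Capacity used 51/51.
Total value = 308.50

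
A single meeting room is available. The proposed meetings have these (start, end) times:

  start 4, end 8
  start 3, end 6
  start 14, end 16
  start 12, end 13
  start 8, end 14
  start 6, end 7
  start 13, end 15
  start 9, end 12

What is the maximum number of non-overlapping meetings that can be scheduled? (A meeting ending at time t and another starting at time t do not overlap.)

5

Greedy by earliest finish: after sorting by end time, pick each interval compatible with the last pick.
Sorted by end: (3,6)  (6,7)  (4,8)  (9,12)  (12,13)  (8,14)  (13,15)  (14,16)
take (3,6); take (6,7); take (9,12); take (12,13); take (13,15); skip (14,16).
Selected 5 meetings.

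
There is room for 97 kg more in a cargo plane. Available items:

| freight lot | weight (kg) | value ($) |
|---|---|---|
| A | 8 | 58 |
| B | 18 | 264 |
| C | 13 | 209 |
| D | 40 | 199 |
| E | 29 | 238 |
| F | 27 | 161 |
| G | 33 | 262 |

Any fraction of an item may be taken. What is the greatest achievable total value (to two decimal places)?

1002.00

Order: C (209/13=16.08) > B (264/18=14.67) > E (238/29=8.21) > G (262/33=7.94) > A (58/8=7.25) > F (161/27=5.96) > D (199/40=4.97)
Fill: take C (13 @ 209) → take B (18 @ 264) → take E (29 @ 238) → take G (33 @ 262) → take 4/8 of A → 29.00; 97/97 used.
Total value = 1002.00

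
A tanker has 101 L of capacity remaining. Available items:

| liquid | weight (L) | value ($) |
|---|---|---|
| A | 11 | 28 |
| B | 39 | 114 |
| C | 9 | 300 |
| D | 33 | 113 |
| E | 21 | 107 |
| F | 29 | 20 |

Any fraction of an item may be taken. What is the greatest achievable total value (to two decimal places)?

631.08

Order: C (300/9=33.33) > E (107/21=5.10) > D (113/33=3.42) > B (114/39=2.92) > A (28/11=2.55) > F (20/29=0.69)
Fill: take C (9 @ 300) → take E (21 @ 107) → take D (33 @ 113) → take 38/39 of B → 111.08; 101/101 used.
Total value = 631.08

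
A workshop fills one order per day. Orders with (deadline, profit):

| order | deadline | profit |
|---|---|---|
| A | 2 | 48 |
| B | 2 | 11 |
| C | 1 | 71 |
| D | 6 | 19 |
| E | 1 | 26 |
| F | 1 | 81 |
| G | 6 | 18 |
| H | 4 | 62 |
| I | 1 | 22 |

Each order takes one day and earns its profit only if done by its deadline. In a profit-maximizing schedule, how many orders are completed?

Take jobs in profit order; each goes to the latest open slot no later than its deadline.
Profit order: F=81 C=71 H=62 A=48 E=26 I=22 D=19 G=18 B=11
Assign: F→slot 1, C skipped, H→slot 4, A→slot 2, E skipped, I skipped, D→slot 6, G→slot 5, B skipped.
Slots: [1:F] [2:A] [4:H] [5:G] [6:D]
5 of 9 scheduled.

5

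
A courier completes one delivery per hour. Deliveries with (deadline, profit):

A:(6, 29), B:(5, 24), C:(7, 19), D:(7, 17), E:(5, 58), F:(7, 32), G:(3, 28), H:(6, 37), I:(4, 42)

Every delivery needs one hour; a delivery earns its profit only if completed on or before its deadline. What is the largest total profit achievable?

Profit order: E=58 I=42 H=37 F=32 A=29 G=28 B=24 C=19 D=17
Assign: E→slot 5, I→slot 4, H→slot 6, F→slot 7, A→slot 3, G→slot 2, B→slot 1, C skipped, D skipped.
Slots: [1:B] [2:G] [3:A] [4:I] [5:E] [6:H] [7:F]
Profit = 24 + 28 + 29 + 42 + 58 + 37 + 32 = 250

250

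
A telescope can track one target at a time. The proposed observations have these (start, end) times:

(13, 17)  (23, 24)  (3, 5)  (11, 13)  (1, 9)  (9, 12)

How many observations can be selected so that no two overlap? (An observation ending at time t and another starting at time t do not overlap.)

Greedy by earliest finish: after sorting by end time, pick each interval compatible with the last pick.
By end time: (3,5), (1,9), (9,12), (11,13), (13,17), (23,24).
Pick (3,5); next start ≥ 5 → (9,12); next start ≥ 12 → (13,17); next start ≥ 17 → (23,24).
Selected 4 observations.

4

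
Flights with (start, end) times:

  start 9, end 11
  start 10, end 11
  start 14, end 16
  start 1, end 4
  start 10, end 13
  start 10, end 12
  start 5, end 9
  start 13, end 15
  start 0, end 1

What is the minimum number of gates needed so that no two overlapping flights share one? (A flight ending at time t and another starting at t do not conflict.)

4

Count concurrent intervals with a sweep; the peak is the room count.
starts: [0, 1, 5, 9, 10, 10, 10, 13, 14]
ends:   [1, 4, 9, 11, 11, 12, 13, 15, 16]
s0→1 e1→0 s1→1 e4→0 s5→1 e9→0 s9→1 s10→2 s10→3 s10→4  — peak 4.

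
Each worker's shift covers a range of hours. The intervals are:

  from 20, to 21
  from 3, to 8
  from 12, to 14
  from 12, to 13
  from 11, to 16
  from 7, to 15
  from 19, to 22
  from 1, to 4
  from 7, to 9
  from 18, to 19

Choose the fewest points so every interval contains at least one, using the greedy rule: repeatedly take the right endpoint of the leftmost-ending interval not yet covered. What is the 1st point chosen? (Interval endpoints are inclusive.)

Sort by right endpoint; whenever an interval is uncovered, place a point at its right end.
By right end: [1,4]  [3,8]  [7,9]  [12,13]  [12,14]  [7,15]  [11,16]  [18,19]  [20,21]  [19,22]
[1,4] uncovered → point at 4; [7,9] uncovered → point at 9; [12,13] uncovered → point at 13; [18,19] uncovered → point at 19; [20,21] uncovered → point at 21.
Points: 4, 9, 13, 19, 21 (5 total).

4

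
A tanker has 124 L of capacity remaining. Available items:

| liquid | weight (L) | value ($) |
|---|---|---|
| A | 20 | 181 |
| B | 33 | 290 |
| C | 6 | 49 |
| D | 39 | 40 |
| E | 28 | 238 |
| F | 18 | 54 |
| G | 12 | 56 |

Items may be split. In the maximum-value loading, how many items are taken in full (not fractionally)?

6

Greedy by value/weight ratio, highest first.
Order: A (181/20=9.05) > B (290/33=8.79) > E (238/28=8.50) > C (49/6=8.17) > G (56/12=4.67) > F (54/18=3.00) > D (40/39=1.03)
Fill: take A (20 @ 181) → take B (33 @ 290) → take E (28 @ 238) → take C (6 @ 49) → take G (12 @ 56) → take F (18 @ 54) → take 7/39 of D → 7.18; 124/124 used.
6 item(s) taken whole; one partial (take 7/39 of D).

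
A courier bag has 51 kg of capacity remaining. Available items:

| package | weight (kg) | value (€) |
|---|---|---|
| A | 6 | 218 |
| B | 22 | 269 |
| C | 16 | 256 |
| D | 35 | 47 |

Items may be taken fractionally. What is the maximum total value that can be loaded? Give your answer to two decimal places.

Sort by value per unit weight and fill in that order.
Order: A (218/6=36.33) > C (256/16=16.00) > B (269/22=12.23) > D (47/35=1.34)
Fill: take A (6 @ 218) → take C (16 @ 256) → take B (22 @ 269) → take 7/35 of D → 9.40; 51/51 used.
Total value = 752.40

752.40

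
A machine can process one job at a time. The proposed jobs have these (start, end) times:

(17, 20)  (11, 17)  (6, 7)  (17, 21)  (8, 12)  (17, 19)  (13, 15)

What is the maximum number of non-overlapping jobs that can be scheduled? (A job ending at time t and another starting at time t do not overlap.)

4

By end time: (6,7), (8,12), (13,15), (11,17), (17,19), (17,20), (17,21).
Pick (6,7); next start ≥ 7 → (8,12); next start ≥ 12 → (13,15); next start ≥ 15 → (17,19).
Selected 4 jobs.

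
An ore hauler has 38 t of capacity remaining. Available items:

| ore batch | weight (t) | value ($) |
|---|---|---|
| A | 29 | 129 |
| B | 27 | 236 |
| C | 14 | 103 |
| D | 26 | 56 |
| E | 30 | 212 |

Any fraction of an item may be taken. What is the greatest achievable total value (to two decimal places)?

Sort by value per unit weight and fill in that order.
Order: B (236/27=8.74) > C (103/14=7.36) > E (212/30=7.07) > A (129/29=4.45) > D (56/26=2.15)
Fill: take B (27 @ 236) → take 11/14 of C → 80.93; 38/38 used.
Total value = 316.93

316.93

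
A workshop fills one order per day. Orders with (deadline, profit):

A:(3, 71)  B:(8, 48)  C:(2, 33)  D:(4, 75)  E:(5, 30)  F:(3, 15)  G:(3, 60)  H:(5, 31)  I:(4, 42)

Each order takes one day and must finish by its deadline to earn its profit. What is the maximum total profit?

327

By profit: D(d4,75), A(d3,71), G(d3,60), B(d8,48), I(d4,42), C(d2,33), H(d5,31), E(d5,30), F(d3,15)
D→slot 4; A→slot 3; G→slot 2; B→slot 8; I→slot 1; C skipped; H→slot 5; E skipped; F skipped.
Profit = 42 + 60 + 71 + 75 + 31 + 48 = 327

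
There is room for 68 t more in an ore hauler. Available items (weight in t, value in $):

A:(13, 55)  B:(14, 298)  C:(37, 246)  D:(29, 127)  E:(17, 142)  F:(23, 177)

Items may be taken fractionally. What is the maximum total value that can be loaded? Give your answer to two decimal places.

710.08

Sort by value per unit weight and fill in that order.
Ratios (sorted): B 21.29, E 8.35, F 7.70, C 6.65, D 4.38, A 4.23
take B (14 @ 298); take E (17 @ 142); take F (23 @ 177); take 14/37 of C → 93.08. Capacity used 68/68.
Total value = 710.08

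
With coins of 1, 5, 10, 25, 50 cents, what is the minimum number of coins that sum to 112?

5

Use the largest denomination that fits, subtract, and repeat.
112 − 2×50→12 − 1×10→2 − 2×1→0
Total coins = 2 + 1 + 2 = 5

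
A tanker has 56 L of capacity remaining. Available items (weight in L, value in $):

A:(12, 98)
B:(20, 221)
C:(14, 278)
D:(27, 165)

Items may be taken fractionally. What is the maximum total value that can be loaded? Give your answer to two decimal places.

658.11

Greedy by value/weight ratio, highest first.
Ratios (sorted): C 19.86, B 11.05, A 8.17, D 6.11
take C (14 @ 278); take B (20 @ 221); take A (12 @ 98); take 10/27 of D → 61.11. Capacity used 56/56.
Total value = 658.11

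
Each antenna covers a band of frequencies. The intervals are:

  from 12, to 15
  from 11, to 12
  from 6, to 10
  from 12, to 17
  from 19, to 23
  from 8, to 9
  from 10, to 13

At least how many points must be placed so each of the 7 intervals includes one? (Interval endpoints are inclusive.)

3

Process intervals by earliest right end; each time one isn't hit yet, stab at its right endpoint.
By right end: [8,9]  [6,10]  [11,12]  [10,13]  [12,15]  [12,17]  [19,23]
[8,9] uncovered → point at 9; [11,12] uncovered → point at 12; [19,23] uncovered → point at 23.
Points: 9, 12, 23 (3 total).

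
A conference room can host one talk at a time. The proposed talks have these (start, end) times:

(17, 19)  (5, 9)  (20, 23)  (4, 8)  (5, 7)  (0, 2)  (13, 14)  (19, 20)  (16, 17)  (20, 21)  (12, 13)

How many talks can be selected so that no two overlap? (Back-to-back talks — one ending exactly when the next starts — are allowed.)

Sorted by end: (0,2)  (5,7)  (4,8)  (5,9)  (12,13)  (13,14)  (16,17)  (17,19)  (19,20)  (20,21)  (20,23)
take (0,2); take (5,7); skip (4,8); take (12,13); take (13,14); take (16,17); take (17,19); take (19,20); take (20,21); skip (20,23).
Selected 8 talks.

8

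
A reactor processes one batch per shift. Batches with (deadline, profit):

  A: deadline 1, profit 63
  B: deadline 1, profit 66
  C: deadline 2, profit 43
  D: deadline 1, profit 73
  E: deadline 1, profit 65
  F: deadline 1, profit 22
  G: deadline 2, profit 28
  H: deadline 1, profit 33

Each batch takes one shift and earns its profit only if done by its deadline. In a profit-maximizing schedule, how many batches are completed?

2

Take jobs in profit order; each goes to the latest open slot no later than its deadline.
Profit order: D=73 B=66 E=65 A=63 C=43 H=33 G=28 F=22
Assign: D→slot 1, B skipped, E skipped, A skipped, C→slot 2, H skipped, G skipped, F skipped.
Slots: [1:D] [2:C]
2 of 8 scheduled.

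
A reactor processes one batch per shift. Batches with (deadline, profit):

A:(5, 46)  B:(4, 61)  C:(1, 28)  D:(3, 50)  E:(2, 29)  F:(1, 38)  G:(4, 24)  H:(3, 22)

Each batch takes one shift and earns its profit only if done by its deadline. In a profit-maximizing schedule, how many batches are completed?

5

By profit: B(d4,61), D(d3,50), A(d5,46), F(d1,38), E(d2,29), C(d1,28), G(d4,24), H(d3,22)
B→slot 4; D→slot 3; A→slot 5; F→slot 1; E→slot 2; C skipped; G skipped; H skipped.
5 of 8 scheduled.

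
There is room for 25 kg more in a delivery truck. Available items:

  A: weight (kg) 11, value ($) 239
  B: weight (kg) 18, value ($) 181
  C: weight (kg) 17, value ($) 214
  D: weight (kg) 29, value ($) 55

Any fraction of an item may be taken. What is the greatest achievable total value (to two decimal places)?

415.24

Sort by value per unit weight and fill in that order.
Order: A (239/11=21.73) > C (214/17=12.59) > B (181/18=10.06) > D (55/29=1.90)
Fill: take A (11 @ 239) → take 14/17 of C → 176.24; 25/25 used.
Total value = 415.24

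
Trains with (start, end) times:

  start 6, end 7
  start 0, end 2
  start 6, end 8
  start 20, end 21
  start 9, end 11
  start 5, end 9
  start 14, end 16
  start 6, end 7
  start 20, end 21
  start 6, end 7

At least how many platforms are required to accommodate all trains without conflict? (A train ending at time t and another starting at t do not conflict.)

5

Count concurrent intervals with a sweep; the peak is the room count.
Events (time:±→running): 0:+→1 2:-→0 5:+→1 6:+→2 6:+→3 6:+→4 6:+→5 … peak 5.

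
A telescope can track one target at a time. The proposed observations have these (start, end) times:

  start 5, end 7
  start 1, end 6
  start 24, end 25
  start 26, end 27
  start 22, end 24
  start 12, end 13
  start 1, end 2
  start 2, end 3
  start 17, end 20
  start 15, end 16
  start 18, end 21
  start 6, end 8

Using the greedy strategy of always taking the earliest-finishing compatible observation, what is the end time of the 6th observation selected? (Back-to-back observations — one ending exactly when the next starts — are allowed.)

20

Greedy by earliest finish: after sorting by end time, pick each interval compatible with the last pick.
Sorted by end: (1,2)  (2,3)  (1,6)  (5,7)  (6,8)  (12,13)  (15,16)  (17,20)  (18,21)  (22,24)  (24,25)  (26,27)
take (1,2); take (2,3); take (5,7); take (12,13); take (15,16); take (17,20); skip (18,21); take (22,24); take (24,25); take (26,27).
Selected: (1,2) (2,3) (5,7) (12,13) (15,16) (17,20) (22,24) (24,25) (26,27)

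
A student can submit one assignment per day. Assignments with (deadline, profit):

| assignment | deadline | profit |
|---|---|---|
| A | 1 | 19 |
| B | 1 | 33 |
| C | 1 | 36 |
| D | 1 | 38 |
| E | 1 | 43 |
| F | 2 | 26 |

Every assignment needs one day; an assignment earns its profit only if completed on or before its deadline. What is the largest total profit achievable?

Sort by profit descending; place each in the latest free slot ≤ its deadline.
By profit: E(d1,43), D(d1,38), C(d1,36), B(d1,33), F(d2,26), A(d1,19)
E→slot 1; D skipped; C skipped; B skipped; F→slot 2; A skipped.
Profit = 43 + 26 = 69

69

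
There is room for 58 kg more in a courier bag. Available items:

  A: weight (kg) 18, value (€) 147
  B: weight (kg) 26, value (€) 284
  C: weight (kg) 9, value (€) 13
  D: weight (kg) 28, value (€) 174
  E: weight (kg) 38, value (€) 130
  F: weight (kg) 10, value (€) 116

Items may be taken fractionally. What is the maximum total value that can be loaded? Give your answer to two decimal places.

Ratios (sorted): F 11.60, B 10.92, A 8.17, D 6.21, E 3.42, C 1.44
take F (10 @ 116); take B (26 @ 284); take A (18 @ 147); take 4/28 of D → 24.86. Capacity used 58/58.
Total value = 571.86

571.86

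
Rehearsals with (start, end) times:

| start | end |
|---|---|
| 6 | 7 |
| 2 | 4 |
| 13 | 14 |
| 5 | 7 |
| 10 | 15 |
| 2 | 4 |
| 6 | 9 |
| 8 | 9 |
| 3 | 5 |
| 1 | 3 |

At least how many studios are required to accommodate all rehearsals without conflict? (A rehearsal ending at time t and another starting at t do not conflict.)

starts: [1, 2, 2, 3, 5, 6, 6, 8, 10, 13]
ends:   [3, 4, 4, 5, 7, 7, 9, 9, 14, 15]
s1→1 s2→2 s2→3  — peak 3.

3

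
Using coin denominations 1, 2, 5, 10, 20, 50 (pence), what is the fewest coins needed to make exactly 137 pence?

137 = 2×50 + 1×20 + 1×10 + 1×5 + 1×2
Total coins = 2 + 1 + 1 + 1 + 1 = 6

6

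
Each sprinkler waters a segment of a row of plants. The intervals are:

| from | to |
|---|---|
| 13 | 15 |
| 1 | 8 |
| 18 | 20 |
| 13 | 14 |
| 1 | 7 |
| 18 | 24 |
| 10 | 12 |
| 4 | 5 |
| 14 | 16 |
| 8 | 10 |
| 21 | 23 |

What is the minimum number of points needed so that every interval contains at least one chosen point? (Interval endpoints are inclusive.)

Sorted: [4,5] [1,7] [1,8] [8,10] [10,12] [13,14] [13,15] [14,16] [18,20] [21,23] [18,24]
{[4,5],[1,7],[1,8]} hit by 5; {[8,10],[10,12]} hit by 10; {[13,14],[13,15],[14,16]} hit by 14; {[18,20]} hit by 20; {[21,23],[18,24]} hit by 23.
Points: 5, 10, 14, 20, 23 (5 total).

5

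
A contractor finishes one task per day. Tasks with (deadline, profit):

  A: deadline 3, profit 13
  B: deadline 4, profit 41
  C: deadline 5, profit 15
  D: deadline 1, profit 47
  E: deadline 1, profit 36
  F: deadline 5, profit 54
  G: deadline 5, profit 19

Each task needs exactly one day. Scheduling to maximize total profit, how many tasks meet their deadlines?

5

Sort by profit descending; place each in the latest free slot ≤ its deadline.
By profit: F(d5,54), D(d1,47), B(d4,41), E(d1,36), G(d5,19), C(d5,15), A(d3,13)
F→slot 5; D→slot 1; B→slot 4; E skipped; G→slot 3; C→slot 2; A skipped.
5 of 7 scheduled.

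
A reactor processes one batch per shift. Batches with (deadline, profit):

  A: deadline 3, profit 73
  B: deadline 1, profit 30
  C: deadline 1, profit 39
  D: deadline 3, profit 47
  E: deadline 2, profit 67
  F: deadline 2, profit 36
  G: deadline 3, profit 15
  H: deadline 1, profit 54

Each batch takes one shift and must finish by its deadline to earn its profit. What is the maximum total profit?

194

Take jobs in profit order; each goes to the latest open slot no later than its deadline.
Profit order: A=73 E=67 H=54 D=47 C=39 F=36 B=30 G=15
Assign: A→slot 3, E→slot 2, H→slot 1, D skipped, C skipped, F skipped, B skipped, G skipped.
Slots: [1:H] [2:E] [3:A]
Profit = 54 + 67 + 73 = 194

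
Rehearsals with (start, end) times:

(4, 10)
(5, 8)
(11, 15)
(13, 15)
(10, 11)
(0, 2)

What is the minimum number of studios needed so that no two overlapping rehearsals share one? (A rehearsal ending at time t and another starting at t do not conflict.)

The answer is the maximum number of intervals overlapping at any instant.
starts: [0, 4, 5, 10, 11, 13]
ends:   [2, 8, 10, 11, 15, 15]
s0→1 e2→0 s4→1 s5→2  — peak 2.

2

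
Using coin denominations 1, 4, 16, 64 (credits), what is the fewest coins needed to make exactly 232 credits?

Use the largest denomination that fits, subtract, and repeat.
232 − 3×64→40 − 2×16→8 − 2×4→0
Total coins = 3 + 2 + 2 = 7

7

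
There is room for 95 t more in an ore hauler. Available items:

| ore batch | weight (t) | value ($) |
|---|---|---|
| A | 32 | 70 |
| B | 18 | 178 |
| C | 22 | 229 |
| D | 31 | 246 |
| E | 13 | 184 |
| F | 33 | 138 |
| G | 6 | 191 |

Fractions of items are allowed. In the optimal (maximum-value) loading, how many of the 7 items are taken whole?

Sort by value per unit weight and fill in that order.
Ratios (sorted): G 31.83, E 14.15, C 10.41, B 9.89, D 7.94, F 4.18, A 2.19
take G (6 @ 191); take E (13 @ 184); take C (22 @ 229); take B (18 @ 178); take D (31 @ 246); take 5/33 of F → 20.91. Capacity used 95/95.
5 item(s) taken whole; one partial (take 5/33 of F).

5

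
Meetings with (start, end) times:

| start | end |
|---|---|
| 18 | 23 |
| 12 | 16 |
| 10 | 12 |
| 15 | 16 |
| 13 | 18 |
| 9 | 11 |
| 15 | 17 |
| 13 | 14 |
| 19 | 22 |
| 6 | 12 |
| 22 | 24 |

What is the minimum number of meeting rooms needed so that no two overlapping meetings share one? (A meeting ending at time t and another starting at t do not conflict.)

4

Events (time:±→running): 6:+→1 9:+→2 10:+→3 11:-→2 12:-→1 12:-→0 12:+→1 13:+→2 13:+→3 14:-→2 15:+→3 15:+→4 … peak 4.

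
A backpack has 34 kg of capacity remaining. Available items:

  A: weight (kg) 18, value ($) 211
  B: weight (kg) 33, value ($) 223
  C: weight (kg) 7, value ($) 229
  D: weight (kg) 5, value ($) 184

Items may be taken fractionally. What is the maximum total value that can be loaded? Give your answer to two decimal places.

Sort by value per unit weight and fill in that order.
Ratios (sorted): D 36.80, C 32.71, A 11.72, B 6.76
take D (5 @ 184); take C (7 @ 229); take A (18 @ 211); take 4/33 of B → 27.03. Capacity used 34/34.
Total value = 651.03

651.03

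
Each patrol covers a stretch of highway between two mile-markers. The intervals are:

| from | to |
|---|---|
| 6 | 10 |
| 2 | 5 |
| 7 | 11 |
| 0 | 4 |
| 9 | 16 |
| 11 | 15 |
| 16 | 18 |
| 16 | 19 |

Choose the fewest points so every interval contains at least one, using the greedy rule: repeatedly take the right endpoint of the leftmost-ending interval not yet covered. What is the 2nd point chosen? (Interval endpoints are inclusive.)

By right end: [0,4]  [2,5]  [6,10]  [7,11]  [11,15]  [9,16]  [16,18]  [16,19]
[0,4] uncovered → point at 4; [6,10] uncovered → point at 10; [11,15] uncovered → point at 15; [16,18] uncovered → point at 18.
Points: 4, 10, 15, 18 (4 total).

10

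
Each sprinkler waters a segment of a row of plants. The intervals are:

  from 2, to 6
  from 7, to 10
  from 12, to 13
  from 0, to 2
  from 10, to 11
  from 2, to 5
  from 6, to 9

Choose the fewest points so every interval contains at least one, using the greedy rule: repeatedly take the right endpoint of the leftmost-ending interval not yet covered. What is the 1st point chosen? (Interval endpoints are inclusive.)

2

Process intervals by earliest right end; each time one isn't hit yet, stab at its right endpoint.
Sorted: [0,2] [2,5] [2,6] [6,9] [7,10] [10,11] [12,13]
{[0,2],[2,5],[2,6]} hit by 2; {[6,9],[7,10]} hit by 9; {[10,11]} hit by 11; {[12,13]} hit by 13.
Points: 2, 9, 11, 13 (4 total).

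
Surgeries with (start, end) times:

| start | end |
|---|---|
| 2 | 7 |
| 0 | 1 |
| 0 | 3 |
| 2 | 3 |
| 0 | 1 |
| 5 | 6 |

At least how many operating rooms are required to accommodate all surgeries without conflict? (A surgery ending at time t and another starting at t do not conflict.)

The answer is the maximum number of intervals overlapping at any instant.
Events (time:±→running): 0:+→1 0:+→2 0:+→3 … peak 3.

3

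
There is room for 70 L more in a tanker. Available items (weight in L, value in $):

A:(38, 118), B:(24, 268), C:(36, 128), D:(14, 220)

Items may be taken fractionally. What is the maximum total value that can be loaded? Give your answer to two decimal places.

Sort by value per unit weight and fill in that order.
Ratios (sorted): D 15.71, B 11.17, C 3.56, A 3.11
take D (14 @ 220); take B (24 @ 268); take 32/36 of C → 113.78. Capacity used 70/70.
Total value = 601.78

601.78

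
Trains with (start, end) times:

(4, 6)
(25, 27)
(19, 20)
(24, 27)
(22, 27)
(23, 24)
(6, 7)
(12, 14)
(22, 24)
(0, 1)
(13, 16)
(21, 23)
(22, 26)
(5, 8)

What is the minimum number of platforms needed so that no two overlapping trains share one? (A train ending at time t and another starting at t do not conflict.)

4

Events (time:±→running): 0:+→1 1:-→0 4:+→1 5:+→2 6:-→1 6:+→2 7:-→1 8:-→0 12:+→1 13:+→2 14:-→1 16:-→0 19:+→1 20:-→0 21:+→1 22:+→2 22:+→3 22:+→4 … peak 4.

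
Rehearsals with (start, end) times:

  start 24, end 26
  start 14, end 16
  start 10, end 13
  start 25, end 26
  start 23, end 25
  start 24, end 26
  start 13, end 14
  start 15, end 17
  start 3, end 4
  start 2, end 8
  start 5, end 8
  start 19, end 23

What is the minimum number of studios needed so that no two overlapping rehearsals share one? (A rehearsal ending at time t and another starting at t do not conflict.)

The answer is the maximum number of intervals overlapping at any instant.
starts: [2, 3, 5, 10, 13, 14, 15, 19, 23, 24, 24, 25]
ends:   [4, 8, 8, 13, 14, 16, 17, 23, 25, 26, 26, 26]
s2→1 s3→2 e4→1 s5→2 e8→1 e8→0 s10→1 e13→0 s13→1 e14→0 s14→1 s15→2 e16→1 e17→0 s19→1 e23→0 s23→1 s24→2 s24→3  — peak 3.

3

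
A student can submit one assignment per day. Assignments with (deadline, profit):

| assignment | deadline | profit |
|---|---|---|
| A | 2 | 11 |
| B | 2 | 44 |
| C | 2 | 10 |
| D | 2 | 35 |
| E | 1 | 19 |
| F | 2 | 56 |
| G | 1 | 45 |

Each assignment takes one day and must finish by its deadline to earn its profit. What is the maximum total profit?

101

Profit order: F=56 G=45 B=44 D=35 E=19 A=11 C=10
Assign: F→slot 2, G→slot 1, B skipped, D skipped, E skipped, A skipped, C skipped.
Slots: [1:G] [2:F]
Profit = 45 + 56 = 101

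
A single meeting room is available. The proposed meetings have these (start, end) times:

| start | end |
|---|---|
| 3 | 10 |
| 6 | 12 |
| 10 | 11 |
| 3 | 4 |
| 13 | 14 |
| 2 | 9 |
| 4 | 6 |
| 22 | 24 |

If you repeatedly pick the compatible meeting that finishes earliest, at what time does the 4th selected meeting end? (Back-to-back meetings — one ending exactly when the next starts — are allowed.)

Greedy by earliest finish: after sorting by end time, pick each interval compatible with the last pick.
Sorted by end: (3,4)  (4,6)  (2,9)  (3,10)  (10,11)  (6,12)  (13,14)  (22,24)
take (3,4); take (4,6); take (10,11); skip (6,12); take (13,14); take (22,24).
Selected: (3,4) (4,6) (10,11) (13,14) (22,24)

14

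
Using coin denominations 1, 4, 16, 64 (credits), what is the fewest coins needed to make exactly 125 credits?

Use the largest denomination that fits, subtract, and repeat.
125 − 1×64→61 − 3×16→13 − 3×4→1 − 1×1→0
Total coins = 1 + 3 + 3 + 1 = 8

8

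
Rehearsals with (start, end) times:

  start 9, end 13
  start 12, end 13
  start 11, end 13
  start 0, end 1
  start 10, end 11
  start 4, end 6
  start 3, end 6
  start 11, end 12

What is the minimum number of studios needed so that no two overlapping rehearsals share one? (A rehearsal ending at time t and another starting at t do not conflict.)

3

starts: [0, 3, 4, 9, 10, 11, 11, 12]
ends:   [1, 6, 6, 11, 12, 13, 13, 13]
s0→1 e1→0 s3→1 s4→2 e6→1 e6→0 s9→1 s10→2 e11→1 s11→2 s11→3  — peak 3.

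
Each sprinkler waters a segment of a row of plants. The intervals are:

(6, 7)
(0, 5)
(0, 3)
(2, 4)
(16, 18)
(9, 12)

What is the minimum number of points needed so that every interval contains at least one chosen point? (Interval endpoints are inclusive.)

By right end: [0,3]  [2,4]  [0,5]  [6,7]  [9,12]  [16,18]
[0,3] uncovered → point at 3; [6,7] uncovered → point at 7; [9,12] uncovered → point at 12; [16,18] uncovered → point at 18.
Points: 3, 7, 12, 18 (4 total).

4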